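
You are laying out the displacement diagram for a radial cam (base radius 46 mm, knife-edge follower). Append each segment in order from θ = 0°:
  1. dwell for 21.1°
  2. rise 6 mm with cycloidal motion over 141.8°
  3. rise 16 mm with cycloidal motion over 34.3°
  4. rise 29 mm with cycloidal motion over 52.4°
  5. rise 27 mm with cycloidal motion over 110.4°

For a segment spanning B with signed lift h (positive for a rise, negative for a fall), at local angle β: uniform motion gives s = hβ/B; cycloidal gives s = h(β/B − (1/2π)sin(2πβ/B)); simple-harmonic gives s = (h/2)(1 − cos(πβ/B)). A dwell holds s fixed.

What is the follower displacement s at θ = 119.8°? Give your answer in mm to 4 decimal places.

seg 1 [0°–21.1°] dwell: s stays 0.0000
seg 2 [21.1°–162.9°] cycloidal, h=6: θ=119.8° here. β=98.7, B=141.8. 6·(0.6961 − sin(2π·0.6961)/(2π)) = 5.0769 → s = 5.0769

5.0769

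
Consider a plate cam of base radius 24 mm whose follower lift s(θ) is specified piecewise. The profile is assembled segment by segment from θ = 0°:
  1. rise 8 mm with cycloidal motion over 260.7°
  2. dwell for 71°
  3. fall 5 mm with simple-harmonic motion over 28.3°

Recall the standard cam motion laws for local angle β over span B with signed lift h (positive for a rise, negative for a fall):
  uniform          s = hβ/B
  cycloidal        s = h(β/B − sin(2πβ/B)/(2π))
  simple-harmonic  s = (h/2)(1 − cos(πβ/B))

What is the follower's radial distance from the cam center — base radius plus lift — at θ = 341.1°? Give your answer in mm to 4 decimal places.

seg 1 [0°–260.7°] cycloidal, h=8: full span → s += 8 → s = 8.0000
seg 2 [260.7°–331.7°] dwell: s stays 8.0000
seg 3 [331.7°–360°] simple-harmonic, h=-5: θ=341.1° here. β=9.4, B=28.3. -5/2·(1 − cos(π·0.3322)) = -1.2420 → s = 6.7580
radial distance = base radius + s = 24 + 6.7580 = 30.7580

30.7580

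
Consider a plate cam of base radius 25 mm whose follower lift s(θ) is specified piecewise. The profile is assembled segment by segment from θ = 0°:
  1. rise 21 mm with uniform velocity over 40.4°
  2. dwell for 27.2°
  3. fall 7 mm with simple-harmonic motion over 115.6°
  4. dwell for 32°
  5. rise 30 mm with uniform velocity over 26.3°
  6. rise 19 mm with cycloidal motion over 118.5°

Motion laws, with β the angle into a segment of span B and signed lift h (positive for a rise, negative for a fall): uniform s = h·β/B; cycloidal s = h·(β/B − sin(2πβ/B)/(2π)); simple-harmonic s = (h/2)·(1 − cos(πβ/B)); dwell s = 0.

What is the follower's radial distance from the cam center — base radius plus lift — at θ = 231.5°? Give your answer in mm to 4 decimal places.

seg 1 [0°–40.4°] uniform, h=21: full span → s += 21 → s = 21.0000
seg 2 [40.4°–67.6°] dwell: s stays 21.0000
seg 3 [67.6°–183.2°] simple-harmonic, h=-7: full span → s += -7 → s = 14.0000
seg 4 [183.2°–215.2°] dwell: s stays 14.0000
seg 5 [215.2°–241.5°] uniform, h=30: θ=231.5° here. β=16.3, B=26.3. 30·16.3/26.3 = 18.5932 → s = 32.5932
radial distance = base radius + s = 25 + 32.5932 = 57.5932

57.5932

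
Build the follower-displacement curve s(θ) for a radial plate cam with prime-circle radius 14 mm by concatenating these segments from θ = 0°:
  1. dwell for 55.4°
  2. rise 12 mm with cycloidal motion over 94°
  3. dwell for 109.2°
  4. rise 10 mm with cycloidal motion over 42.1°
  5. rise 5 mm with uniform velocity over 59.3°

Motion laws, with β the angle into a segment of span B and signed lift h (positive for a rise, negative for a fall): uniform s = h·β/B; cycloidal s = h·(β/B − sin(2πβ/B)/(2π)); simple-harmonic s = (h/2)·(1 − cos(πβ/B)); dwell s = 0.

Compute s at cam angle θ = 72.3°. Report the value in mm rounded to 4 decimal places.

seg 1 [0°–55.4°] dwell: s stays 0.0000
seg 2 [55.4°–149.4°] cycloidal, h=12: θ=72.3° here. β=16.9, B=94. 12·(0.1798 − sin(2π·0.1798)/(2π)) = 0.4304 → s = 0.4304

0.4304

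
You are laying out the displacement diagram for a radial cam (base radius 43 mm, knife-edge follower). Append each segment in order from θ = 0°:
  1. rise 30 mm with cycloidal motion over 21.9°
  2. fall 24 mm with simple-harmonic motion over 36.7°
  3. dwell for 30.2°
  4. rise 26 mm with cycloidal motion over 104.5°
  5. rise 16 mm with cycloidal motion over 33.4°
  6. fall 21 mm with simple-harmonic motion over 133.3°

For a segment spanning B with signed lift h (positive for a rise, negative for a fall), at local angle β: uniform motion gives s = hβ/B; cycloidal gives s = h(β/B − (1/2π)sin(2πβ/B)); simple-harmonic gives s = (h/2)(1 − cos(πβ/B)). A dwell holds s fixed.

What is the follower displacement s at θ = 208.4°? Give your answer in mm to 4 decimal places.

seg 1 [0°–21.9°] cycloidal, h=30: full span → s += 30 → s = 30.0000
seg 2 [21.9°–58.6°] simple-harmonic, h=-24: full span → s += -24 → s = 6.0000
seg 3 [58.6°–88.8°] dwell: s stays 6.0000
seg 4 [88.8°–193.3°] cycloidal, h=26: full span → s += 26 → s = 32.0000
seg 5 [193.3°–226.7°] cycloidal, h=16: θ=208.4° here. β=15.1, B=33.4. 16·(0.4521 − sin(2π·0.4521)/(2π)) = 6.4786 → s = 38.4786

38.4786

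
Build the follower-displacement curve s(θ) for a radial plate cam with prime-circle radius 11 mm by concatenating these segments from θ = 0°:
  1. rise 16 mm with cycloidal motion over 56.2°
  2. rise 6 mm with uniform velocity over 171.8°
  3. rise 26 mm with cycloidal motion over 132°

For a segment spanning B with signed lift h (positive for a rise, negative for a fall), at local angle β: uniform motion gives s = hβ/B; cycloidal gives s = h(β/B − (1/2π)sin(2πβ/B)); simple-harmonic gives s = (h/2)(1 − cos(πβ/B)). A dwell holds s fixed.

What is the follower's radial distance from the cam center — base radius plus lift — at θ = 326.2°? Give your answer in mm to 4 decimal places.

seg 1 [0°–56.2°] cycloidal, h=16: full span → s += 16 → s = 16.0000
seg 2 [56.2°–228°] uniform, h=6: full span → s += 6 → s = 22.0000
seg 3 [228°–360°] cycloidal, h=26: θ=326.2° here. β=98.2, B=132. 26·(0.7439 − sin(2π·0.7439)/(2π)) = 23.4775 → s = 45.4775
radial distance = base radius + s = 11 + 45.4775 = 56.4775

56.4775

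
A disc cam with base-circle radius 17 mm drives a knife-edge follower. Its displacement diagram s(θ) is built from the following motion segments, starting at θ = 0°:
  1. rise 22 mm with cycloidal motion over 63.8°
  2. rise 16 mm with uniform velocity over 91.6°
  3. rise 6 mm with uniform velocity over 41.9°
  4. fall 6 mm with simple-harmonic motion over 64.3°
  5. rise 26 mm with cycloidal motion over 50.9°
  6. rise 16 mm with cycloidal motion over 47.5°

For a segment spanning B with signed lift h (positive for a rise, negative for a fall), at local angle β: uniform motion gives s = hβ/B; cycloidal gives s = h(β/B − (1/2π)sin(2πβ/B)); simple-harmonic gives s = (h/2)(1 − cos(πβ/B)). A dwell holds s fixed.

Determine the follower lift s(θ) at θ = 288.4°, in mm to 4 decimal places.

seg 1 [0°–63.8°] cycloidal, h=22: full span → s += 22 → s = 22.0000
seg 2 [63.8°–155.4°] uniform, h=16: full span → s += 16 → s = 38.0000
seg 3 [155.4°–197.3°] uniform, h=6: full span → s += 6 → s = 44.0000
seg 4 [197.3°–261.6°] simple-harmonic, h=-6: full span → s += -6 → s = 38.0000
seg 5 [261.6°–312.5°] cycloidal, h=26: θ=288.4° here. β=26.8, B=50.9. 26·(0.5265 − sin(2π·0.5265)/(2π)) = 14.3760 → s = 52.3760

52.3760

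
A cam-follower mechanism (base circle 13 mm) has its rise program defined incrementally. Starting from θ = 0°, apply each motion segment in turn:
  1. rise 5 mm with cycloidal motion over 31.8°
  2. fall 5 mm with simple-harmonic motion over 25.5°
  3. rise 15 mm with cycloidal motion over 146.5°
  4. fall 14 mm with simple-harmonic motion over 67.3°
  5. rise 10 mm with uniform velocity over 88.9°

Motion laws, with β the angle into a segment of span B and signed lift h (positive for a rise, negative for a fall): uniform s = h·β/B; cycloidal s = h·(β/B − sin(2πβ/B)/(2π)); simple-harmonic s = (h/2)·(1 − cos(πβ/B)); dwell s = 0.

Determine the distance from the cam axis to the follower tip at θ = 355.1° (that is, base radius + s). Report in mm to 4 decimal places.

seg 1 [0°–31.8°] cycloidal, h=5: full span → s += 5 → s = 5.0000
seg 2 [31.8°–57.3°] simple-harmonic, h=-5: full span → s += -5 → s = 0.0000
seg 3 [57.3°–203.8°] cycloidal, h=15: full span → s += 15 → s = 15.0000
seg 4 [203.8°–271.1°] simple-harmonic, h=-14: full span → s += -14 → s = 1.0000
seg 5 [271.1°–360°] uniform, h=10: θ=355.1° here. β=84, B=88.9. 10·84/88.9 = 9.4488 → s = 10.4488
radial distance = base radius + s = 13 + 10.4488 = 23.4488

23.4488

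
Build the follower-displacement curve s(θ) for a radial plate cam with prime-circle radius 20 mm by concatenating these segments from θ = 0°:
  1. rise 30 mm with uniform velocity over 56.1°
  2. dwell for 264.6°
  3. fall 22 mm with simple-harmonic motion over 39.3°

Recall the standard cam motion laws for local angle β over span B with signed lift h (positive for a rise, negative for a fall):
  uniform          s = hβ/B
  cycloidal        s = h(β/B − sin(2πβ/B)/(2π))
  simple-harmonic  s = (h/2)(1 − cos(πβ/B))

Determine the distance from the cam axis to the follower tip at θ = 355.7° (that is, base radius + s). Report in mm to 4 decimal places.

seg 1 [0°–56.1°] uniform, h=30: full span → s += 30 → s = 30.0000
seg 2 [56.1°–320.7°] dwell: s stays 30.0000
seg 3 [320.7°–360°] simple-harmonic, h=-22: θ=355.7° here. β=35, B=39.3. -22/2·(1 − cos(π·0.8906)) = -21.3565 → s = 8.6435
radial distance = base radius + s = 20 + 8.6435 = 28.6435

28.6435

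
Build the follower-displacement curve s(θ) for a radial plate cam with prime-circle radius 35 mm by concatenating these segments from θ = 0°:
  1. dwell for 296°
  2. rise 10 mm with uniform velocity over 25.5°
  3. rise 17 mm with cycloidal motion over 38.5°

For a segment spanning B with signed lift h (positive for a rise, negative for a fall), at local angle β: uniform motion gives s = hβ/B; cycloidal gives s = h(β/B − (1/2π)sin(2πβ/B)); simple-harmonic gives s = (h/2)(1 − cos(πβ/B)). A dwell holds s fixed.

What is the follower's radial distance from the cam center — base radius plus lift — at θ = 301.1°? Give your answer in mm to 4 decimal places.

seg 1 [0°–296°] dwell: s stays 0.0000
seg 2 [296°–321.5°] uniform, h=10: θ=301.1° here. β=5.1, B=25.5. 10·5.1/25.5 = 2.0000 → s = 2.0000
radial distance = base radius + s = 35 + 2.0000 = 37.0000

37.0000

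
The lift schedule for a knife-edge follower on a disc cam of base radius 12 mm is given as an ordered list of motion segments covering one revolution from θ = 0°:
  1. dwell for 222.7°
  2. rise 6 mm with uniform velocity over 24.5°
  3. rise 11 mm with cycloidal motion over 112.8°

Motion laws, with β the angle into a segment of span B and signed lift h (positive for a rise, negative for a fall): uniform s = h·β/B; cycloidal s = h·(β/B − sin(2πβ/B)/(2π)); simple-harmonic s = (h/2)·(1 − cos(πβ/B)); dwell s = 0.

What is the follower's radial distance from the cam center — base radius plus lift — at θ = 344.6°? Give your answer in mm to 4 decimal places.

seg 1 [0°–222.7°] dwell: s stays 0.0000
seg 2 [222.7°–247.2°] uniform, h=6: full span → s += 6 → s = 6.0000
seg 3 [247.2°–360°] cycloidal, h=11: θ=344.6° here. β=97.4, B=112.8. 11·(0.8635 − sin(2π·0.8635)/(2π)) = 10.8225 → s = 16.8225
radial distance = base radius + s = 12 + 16.8225 = 28.8225

28.8225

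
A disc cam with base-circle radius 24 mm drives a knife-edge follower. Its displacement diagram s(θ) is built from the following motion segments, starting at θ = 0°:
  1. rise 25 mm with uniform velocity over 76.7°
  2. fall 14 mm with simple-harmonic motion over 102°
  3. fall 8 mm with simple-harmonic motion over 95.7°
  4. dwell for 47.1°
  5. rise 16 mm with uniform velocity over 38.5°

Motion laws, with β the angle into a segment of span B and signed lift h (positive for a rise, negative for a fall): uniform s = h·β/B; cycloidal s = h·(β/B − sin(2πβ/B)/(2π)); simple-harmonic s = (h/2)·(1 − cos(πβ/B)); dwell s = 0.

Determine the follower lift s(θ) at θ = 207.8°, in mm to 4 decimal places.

seg 1 [0°–76.7°] uniform, h=25: full span → s += 25 → s = 25.0000
seg 2 [76.7°–178.7°] simple-harmonic, h=-14: full span → s += -14 → s = 11.0000
seg 3 [178.7°–274.4°] simple-harmonic, h=-8: θ=207.8° here. β=29.1, B=95.7. -8/2·(1 − cos(π·0.3041)) = -1.6905 → s = 9.3095

9.3095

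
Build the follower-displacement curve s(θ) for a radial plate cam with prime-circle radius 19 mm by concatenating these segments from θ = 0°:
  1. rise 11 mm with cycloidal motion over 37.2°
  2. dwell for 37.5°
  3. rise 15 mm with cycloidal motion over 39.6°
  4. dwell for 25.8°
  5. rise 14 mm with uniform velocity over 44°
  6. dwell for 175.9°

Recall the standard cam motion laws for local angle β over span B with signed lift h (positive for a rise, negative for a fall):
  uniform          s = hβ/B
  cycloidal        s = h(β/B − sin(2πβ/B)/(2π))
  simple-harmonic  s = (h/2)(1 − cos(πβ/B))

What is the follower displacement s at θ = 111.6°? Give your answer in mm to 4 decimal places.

seg 1 [0°–37.2°] cycloidal, h=11: full span → s += 11 → s = 11.0000
seg 2 [37.2°–74.7°] dwell: s stays 11.0000
seg 3 [74.7°–114.3°] cycloidal, h=15: θ=111.6° here. β=36.9, B=39.6. 15·(0.9318 − sin(2π·0.9318)/(2π)) = 14.9690 → s = 25.9690

25.9690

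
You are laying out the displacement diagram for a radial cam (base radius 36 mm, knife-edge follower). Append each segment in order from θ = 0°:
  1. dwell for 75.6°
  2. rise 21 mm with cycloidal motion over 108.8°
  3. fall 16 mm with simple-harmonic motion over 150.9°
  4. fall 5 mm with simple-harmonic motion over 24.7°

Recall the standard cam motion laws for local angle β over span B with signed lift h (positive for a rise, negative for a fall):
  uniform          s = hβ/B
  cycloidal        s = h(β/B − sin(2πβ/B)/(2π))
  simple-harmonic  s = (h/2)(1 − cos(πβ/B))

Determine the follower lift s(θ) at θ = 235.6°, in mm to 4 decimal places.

seg 1 [0°–75.6°] dwell: s stays 0.0000
seg 2 [75.6°–184.4°] cycloidal, h=21: full span → s += 21 → s = 21.0000
seg 3 [184.4°–335.3°] simple-harmonic, h=-16: θ=235.6° here. β=51.2, B=150.9. -16/2·(1 − cos(π·0.3393)) = -4.1305 → s = 16.8695

16.8695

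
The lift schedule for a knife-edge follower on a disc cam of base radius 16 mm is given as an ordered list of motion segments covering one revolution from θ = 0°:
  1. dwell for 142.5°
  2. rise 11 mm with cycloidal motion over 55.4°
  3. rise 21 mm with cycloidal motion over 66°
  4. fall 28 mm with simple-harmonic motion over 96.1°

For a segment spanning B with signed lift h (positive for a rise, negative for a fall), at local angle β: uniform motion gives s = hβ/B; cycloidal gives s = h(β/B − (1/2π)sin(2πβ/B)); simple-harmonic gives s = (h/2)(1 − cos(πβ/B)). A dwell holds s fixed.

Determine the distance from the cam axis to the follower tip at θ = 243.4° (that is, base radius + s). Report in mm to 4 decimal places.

seg 1 [0°–142.5°] dwell: s stays 0.0000
seg 2 [142.5°–197.9°] cycloidal, h=11: full span → s += 11 → s = 11.0000
seg 3 [197.9°–263.9°] cycloidal, h=21: θ=243.4° here. β=45.5, B=66. 21·(0.6894 − sin(2π·0.6894)/(2π)) = 17.5801 → s = 28.5801
radial distance = base radius + s = 16 + 28.5801 = 44.5801

44.5801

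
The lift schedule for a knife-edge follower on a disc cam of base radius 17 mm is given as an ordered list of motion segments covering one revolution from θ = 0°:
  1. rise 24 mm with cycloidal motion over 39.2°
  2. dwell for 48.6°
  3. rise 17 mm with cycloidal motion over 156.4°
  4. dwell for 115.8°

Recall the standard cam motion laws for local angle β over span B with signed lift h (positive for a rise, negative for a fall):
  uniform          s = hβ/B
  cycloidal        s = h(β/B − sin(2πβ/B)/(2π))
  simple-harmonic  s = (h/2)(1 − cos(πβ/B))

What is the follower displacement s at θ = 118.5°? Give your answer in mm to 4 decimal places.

seg 1 [0°–39.2°] cycloidal, h=24: full span → s += 24 → s = 24.0000
seg 2 [39.2°–87.8°] dwell: s stays 24.0000
seg 3 [87.8°–244.2°] cycloidal, h=17: θ=118.5° here. β=30.7, B=156.4. 17·(0.1963 − sin(2π·0.1963)/(2π)) = 0.7839 → s = 24.7839

24.7839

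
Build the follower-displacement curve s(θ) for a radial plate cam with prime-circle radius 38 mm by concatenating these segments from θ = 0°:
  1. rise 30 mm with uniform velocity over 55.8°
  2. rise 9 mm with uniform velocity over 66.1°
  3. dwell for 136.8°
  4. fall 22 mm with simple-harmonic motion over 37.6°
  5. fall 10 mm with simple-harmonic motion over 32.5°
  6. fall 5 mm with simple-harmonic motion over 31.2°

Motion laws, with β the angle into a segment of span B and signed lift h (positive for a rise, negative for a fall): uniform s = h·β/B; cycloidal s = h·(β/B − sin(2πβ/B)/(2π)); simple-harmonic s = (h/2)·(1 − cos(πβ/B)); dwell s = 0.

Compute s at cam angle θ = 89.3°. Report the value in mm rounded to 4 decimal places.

seg 1 [0°–55.8°] uniform, h=30: full span → s += 30 → s = 30.0000
seg 2 [55.8°–121.9°] uniform, h=9: θ=89.3° here. β=33.5, B=66.1. 9·33.5/66.1 = 4.5613 → s = 34.5613

34.5613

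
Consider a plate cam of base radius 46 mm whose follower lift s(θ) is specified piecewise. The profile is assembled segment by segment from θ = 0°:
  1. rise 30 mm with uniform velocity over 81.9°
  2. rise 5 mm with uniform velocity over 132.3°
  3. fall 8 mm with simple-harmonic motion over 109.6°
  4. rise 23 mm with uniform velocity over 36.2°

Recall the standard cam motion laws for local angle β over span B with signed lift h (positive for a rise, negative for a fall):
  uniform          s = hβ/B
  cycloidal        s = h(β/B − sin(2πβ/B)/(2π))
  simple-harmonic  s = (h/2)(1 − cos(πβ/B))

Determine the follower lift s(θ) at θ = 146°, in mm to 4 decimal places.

seg 1 [0°–81.9°] uniform, h=30: full span → s += 30 → s = 30.0000
seg 2 [81.9°–214.2°] uniform, h=5: θ=146° here. β=64.1, B=132.3. 5·64.1/132.3 = 2.4225 → s = 32.4225

32.4225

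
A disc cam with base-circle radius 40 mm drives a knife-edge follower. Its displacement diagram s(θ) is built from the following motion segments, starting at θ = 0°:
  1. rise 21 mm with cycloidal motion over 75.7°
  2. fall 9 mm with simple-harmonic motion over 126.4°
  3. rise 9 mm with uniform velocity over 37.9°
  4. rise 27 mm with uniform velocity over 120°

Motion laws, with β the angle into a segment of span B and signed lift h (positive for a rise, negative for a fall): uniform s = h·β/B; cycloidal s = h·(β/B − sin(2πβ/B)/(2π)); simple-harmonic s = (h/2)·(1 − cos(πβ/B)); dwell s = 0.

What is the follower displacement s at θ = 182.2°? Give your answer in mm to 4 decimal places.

seg 1 [0°–75.7°] cycloidal, h=21: full span → s += 21 → s = 21.0000
seg 2 [75.7°–202.1°] simple-harmonic, h=-9: θ=182.2° here. β=106.5, B=126.4. -9/2·(1 − cos(π·0.8426)) = -8.4607 → s = 12.5393

12.5393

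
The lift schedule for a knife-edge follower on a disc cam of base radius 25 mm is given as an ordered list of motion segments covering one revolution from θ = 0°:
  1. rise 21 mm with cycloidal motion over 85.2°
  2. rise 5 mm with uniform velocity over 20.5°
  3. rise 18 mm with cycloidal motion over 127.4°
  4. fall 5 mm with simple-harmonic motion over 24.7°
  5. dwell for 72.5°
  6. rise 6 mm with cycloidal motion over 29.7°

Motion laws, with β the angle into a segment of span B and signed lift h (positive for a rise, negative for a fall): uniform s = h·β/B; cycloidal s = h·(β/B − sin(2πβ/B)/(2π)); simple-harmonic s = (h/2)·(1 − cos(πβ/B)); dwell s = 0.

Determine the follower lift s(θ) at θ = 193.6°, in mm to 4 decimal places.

seg 1 [0°–85.2°] cycloidal, h=21: full span → s += 21 → s = 21.0000
seg 2 [85.2°–105.7°] uniform, h=5: full span → s += 5 → s = 26.0000
seg 3 [105.7°–233.1°] cycloidal, h=18: θ=193.6° here. β=87.9, B=127.4. 18·(0.6900 − sin(2π·0.6900)/(2π)) = 15.0825 → s = 41.0825

41.0825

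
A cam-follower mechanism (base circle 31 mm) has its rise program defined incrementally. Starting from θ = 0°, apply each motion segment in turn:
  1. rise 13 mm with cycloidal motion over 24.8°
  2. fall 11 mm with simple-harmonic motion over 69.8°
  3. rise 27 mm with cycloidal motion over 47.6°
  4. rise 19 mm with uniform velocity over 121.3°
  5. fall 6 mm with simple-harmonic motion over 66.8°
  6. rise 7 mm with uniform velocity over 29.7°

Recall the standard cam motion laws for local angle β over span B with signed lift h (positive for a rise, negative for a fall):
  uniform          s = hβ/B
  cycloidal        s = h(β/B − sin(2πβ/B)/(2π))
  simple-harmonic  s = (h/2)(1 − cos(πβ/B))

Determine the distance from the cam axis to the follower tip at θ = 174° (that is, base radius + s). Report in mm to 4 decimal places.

seg 1 [0°–24.8°] cycloidal, h=13: full span → s += 13 → s = 13.0000
seg 2 [24.8°–94.6°] simple-harmonic, h=-11: full span → s += -11 → s = 2.0000
seg 3 [94.6°–142.2°] cycloidal, h=27: full span → s += 27 → s = 29.0000
seg 4 [142.2°–263.5°] uniform, h=19: θ=174° here. β=31.8, B=121.3. 19·31.8/121.3 = 4.9810 → s = 33.9810
radial distance = base radius + s = 31 + 33.9810 = 64.9810

64.9810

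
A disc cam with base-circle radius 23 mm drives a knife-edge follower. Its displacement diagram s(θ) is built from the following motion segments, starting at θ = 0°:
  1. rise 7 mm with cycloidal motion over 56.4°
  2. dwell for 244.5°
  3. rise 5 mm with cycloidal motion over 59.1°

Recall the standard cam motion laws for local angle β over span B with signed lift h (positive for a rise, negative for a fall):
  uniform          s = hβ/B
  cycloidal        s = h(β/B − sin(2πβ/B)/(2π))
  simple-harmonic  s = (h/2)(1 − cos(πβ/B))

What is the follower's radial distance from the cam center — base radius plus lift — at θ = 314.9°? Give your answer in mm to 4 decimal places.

seg 1 [0°–56.4°] cycloidal, h=7: full span → s += 7 → s = 7.0000
seg 2 [56.4°–300.9°] dwell: s stays 7.0000
seg 3 [300.9°–360°] cycloidal, h=5: θ=314.9° here. β=14, B=59.1. 5·(0.2369 − sin(2π·0.2369)/(2π)) = 0.3914 → s = 7.3914
radial distance = base radius + s = 23 + 7.3914 = 30.3914

30.3914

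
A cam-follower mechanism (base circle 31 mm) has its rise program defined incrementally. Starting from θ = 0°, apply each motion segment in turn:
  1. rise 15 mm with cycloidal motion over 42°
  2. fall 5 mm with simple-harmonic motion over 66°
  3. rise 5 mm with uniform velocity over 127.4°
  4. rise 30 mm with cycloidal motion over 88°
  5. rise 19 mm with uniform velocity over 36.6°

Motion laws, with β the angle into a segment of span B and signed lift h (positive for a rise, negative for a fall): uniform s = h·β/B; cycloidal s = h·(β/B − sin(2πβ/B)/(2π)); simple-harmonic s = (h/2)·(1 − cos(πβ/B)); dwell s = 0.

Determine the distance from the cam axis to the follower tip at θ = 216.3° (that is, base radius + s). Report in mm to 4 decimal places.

seg 1 [0°–42°] cycloidal, h=15: full span → s += 15 → s = 15.0000
seg 2 [42°–108°] simple-harmonic, h=-5: full span → s += -5 → s = 10.0000
seg 3 [108°–235.4°] uniform, h=5: θ=216.3° here. β=108.3, B=127.4. 5·108.3/127.4 = 4.2504 → s = 14.2504
radial distance = base radius + s = 31 + 14.2504 = 45.2504

45.2504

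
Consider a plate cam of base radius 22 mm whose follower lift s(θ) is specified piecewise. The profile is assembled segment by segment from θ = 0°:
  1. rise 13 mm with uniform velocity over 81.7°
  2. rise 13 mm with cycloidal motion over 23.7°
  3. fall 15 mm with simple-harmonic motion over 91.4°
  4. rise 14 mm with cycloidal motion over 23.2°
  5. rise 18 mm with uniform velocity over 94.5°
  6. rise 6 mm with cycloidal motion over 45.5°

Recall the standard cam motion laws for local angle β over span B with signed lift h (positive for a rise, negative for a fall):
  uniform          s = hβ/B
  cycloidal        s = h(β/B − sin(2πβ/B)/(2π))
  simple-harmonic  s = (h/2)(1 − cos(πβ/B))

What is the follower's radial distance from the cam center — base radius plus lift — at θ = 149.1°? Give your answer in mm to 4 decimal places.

seg 1 [0°–81.7°] uniform, h=13: full span → s += 13 → s = 13.0000
seg 2 [81.7°–105.4°] cycloidal, h=13: full span → s += 13 → s = 26.0000
seg 3 [105.4°–196.8°] simple-harmonic, h=-15: θ=149.1° here. β=43.7, B=91.4. -15/2·(1 − cos(π·0.4781)) = -6.9848 → s = 19.0152
radial distance = base radius + s = 22 + 19.0152 = 41.0152

41.0152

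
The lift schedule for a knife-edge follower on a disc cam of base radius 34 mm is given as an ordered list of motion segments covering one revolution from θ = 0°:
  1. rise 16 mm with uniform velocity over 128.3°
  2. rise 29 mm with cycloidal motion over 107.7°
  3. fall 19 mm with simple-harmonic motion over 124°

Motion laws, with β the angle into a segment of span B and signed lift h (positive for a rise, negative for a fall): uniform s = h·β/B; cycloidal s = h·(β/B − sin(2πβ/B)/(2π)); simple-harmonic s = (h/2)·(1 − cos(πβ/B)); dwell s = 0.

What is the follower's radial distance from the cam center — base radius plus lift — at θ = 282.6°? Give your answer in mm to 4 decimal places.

seg 1 [0°–128.3°] uniform, h=16: full span → s += 16 → s = 16.0000
seg 2 [128.3°–236°] cycloidal, h=29: full span → s += 29 → s = 45.0000
seg 3 [236°–360°] simple-harmonic, h=-19: θ=282.6° here. β=46.6, B=124. -19/2·(1 − cos(π·0.3758)) = -5.8868 → s = 39.1132
radial distance = base radius + s = 34 + 39.1132 = 73.1132

73.1132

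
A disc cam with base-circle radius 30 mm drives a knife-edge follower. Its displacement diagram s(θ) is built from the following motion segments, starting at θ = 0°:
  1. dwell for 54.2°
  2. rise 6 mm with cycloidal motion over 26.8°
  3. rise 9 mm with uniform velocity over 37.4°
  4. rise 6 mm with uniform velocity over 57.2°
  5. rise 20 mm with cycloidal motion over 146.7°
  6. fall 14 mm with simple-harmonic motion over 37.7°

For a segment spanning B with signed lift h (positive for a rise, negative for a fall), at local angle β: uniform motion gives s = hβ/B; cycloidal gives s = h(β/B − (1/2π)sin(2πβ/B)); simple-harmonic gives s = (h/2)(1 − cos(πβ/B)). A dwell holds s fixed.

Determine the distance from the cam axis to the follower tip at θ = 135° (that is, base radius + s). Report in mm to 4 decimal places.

seg 1 [0°–54.2°] dwell: s stays 0.0000
seg 2 [54.2°–81°] cycloidal, h=6: full span → s += 6 → s = 6.0000
seg 3 [81°–118.4°] uniform, h=9: full span → s += 9 → s = 15.0000
seg 4 [118.4°–175.6°] uniform, h=6: θ=135° here. β=16.6, B=57.2. 6·16.6/57.2 = 1.7413 → s = 16.7413
radial distance = base radius + s = 30 + 16.7413 = 46.7413

46.7413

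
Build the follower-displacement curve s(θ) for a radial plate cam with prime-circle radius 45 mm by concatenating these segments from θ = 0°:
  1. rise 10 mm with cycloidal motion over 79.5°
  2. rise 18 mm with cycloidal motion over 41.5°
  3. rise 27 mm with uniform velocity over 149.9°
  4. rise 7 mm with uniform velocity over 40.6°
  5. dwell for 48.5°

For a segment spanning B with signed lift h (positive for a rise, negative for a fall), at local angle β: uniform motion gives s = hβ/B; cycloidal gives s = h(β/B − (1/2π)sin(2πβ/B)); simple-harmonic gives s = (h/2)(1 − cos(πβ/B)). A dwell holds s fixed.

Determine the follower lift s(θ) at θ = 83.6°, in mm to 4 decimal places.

seg 1 [0°–79.5°] cycloidal, h=10: full span → s += 10 → s = 10.0000
seg 2 [79.5°–121°] cycloidal, h=18: θ=83.6° here. β=4.1, B=41.5. 18·(0.0988 − sin(2π·0.0988)/(2π)) = 0.1120 → s = 10.1120

10.1120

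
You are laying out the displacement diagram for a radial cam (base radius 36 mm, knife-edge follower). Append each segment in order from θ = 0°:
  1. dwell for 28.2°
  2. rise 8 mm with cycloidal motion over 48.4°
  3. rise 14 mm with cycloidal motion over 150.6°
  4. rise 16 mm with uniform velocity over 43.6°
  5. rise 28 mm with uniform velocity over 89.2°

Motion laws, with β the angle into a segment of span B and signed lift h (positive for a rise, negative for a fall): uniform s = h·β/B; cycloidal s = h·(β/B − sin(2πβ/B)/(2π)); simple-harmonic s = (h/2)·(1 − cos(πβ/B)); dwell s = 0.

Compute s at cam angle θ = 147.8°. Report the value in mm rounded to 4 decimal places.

seg 1 [0°–28.2°] dwell: s stays 0.0000
seg 2 [28.2°–76.6°] cycloidal, h=8: full span → s += 8 → s = 8.0000
seg 3 [76.6°–227.2°] cycloidal, h=14: θ=147.8° here. β=71.2, B=150.6. 14·(0.4728 − sin(2π·0.4728)/(2π)) = 6.2396 → s = 14.2396

14.2396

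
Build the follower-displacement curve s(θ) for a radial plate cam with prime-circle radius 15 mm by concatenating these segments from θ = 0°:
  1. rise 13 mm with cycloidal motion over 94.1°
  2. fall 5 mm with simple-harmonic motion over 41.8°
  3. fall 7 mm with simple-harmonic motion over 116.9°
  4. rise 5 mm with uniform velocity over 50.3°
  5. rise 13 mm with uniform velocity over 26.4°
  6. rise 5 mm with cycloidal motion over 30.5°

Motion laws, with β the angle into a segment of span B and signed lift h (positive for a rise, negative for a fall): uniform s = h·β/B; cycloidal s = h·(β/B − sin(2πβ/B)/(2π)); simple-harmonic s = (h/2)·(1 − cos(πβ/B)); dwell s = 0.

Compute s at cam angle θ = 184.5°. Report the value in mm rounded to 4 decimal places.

seg 1 [0°–94.1°] cycloidal, h=13: full span → s += 13 → s = 13.0000
seg 2 [94.1°–135.9°] simple-harmonic, h=-5: full span → s += -5 → s = 8.0000
seg 3 [135.9°–252.8°] simple-harmonic, h=-7: θ=184.5° here. β=48.6, B=116.9. -7/2·(1 − cos(π·0.4157)) = -2.5843 → s = 5.4157

5.4157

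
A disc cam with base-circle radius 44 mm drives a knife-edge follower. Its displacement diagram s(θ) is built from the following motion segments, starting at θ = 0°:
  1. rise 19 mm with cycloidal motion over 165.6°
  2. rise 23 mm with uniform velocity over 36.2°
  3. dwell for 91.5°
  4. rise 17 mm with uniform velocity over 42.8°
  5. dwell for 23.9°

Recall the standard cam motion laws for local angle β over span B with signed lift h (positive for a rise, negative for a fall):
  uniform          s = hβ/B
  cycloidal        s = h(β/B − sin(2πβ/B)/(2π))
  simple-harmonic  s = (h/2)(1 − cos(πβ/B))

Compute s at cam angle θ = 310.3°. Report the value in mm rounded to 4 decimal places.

seg 1 [0°–165.6°] cycloidal, h=19: full span → s += 19 → s = 19.0000
seg 2 [165.6°–201.8°] uniform, h=23: full span → s += 23 → s = 42.0000
seg 3 [201.8°–293.3°] dwell: s stays 42.0000
seg 4 [293.3°–336.1°] uniform, h=17: θ=310.3° here. β=17, B=42.8. 17·17/42.8 = 6.7523 → s = 48.7523

48.7523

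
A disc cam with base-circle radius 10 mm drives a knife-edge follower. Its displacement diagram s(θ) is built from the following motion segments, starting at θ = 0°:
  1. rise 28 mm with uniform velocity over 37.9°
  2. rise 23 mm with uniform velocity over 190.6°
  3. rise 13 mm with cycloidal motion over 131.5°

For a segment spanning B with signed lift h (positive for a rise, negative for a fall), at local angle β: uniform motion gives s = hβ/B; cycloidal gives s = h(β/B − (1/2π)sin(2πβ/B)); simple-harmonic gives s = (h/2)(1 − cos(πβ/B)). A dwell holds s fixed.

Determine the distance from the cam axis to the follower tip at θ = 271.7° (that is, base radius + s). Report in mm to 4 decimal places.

seg 1 [0°–37.9°] uniform, h=28: full span → s += 28 → s = 28.0000
seg 2 [37.9°–228.5°] uniform, h=23: full span → s += 23 → s = 51.0000
seg 3 [228.5°–360°] cycloidal, h=13: θ=271.7° here. β=43.2, B=131.5. 13·(0.3285 − sin(2π·0.3285)/(2π)) = 2.4484 → s = 53.4484
radial distance = base radius + s = 10 + 53.4484 = 63.4484

63.4484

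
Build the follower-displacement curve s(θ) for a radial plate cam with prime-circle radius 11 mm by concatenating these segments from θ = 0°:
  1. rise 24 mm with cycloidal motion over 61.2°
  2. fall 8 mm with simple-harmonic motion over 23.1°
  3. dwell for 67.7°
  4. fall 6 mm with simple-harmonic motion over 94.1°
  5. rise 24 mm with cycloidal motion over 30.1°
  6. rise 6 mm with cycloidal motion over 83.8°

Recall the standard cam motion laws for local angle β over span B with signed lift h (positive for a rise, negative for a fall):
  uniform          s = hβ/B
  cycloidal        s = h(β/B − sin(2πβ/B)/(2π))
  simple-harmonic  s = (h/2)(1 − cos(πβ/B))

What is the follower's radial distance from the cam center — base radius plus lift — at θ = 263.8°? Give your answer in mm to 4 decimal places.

seg 1 [0°–61.2°] cycloidal, h=24: full span → s += 24 → s = 24.0000
seg 2 [61.2°–84.3°] simple-harmonic, h=-8: full span → s += -8 → s = 16.0000
seg 3 [84.3°–152°] dwell: s stays 16.0000
seg 4 [152°–246.1°] simple-harmonic, h=-6: full span → s += -6 → s = 10.0000
seg 5 [246.1°–276.2°] cycloidal, h=24: θ=263.8° here. β=17.7, B=30.1. 24·(0.5880 − sin(2π·0.5880)/(2π)) = 16.1198 → s = 26.1198
radial distance = base radius + s = 11 + 26.1198 = 37.1198

37.1198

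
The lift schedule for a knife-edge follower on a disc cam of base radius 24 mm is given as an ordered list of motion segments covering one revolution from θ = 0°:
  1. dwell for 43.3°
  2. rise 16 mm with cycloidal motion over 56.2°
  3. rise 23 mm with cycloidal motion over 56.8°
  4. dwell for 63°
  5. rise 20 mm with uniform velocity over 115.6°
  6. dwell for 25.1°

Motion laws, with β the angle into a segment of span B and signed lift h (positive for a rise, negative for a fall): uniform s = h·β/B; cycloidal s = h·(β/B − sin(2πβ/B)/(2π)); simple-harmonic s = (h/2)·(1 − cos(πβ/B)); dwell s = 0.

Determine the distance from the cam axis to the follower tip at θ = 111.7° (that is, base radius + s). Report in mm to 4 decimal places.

seg 1 [0°–43.3°] dwell: s stays 0.0000
seg 2 [43.3°–99.5°] cycloidal, h=16: full span → s += 16 → s = 16.0000
seg 3 [99.5°–156.3°] cycloidal, h=23: θ=111.7° here. β=12.2, B=56.8. 23·(0.2148 − sin(2π·0.2148)/(2π)) = 1.3688 → s = 17.3688
radial distance = base radius + s = 24 + 17.3688 = 41.3688

41.3688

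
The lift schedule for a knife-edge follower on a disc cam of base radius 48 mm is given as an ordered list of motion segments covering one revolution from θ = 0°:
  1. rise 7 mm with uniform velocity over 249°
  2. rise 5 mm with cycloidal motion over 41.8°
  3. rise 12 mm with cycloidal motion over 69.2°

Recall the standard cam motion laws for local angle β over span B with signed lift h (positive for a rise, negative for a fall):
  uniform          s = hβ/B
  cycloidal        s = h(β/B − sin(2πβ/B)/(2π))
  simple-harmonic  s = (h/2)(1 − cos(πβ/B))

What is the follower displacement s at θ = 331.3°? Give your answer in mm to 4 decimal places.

seg 1 [0°–249°] uniform, h=7: full span → s += 7 → s = 7.0000
seg 2 [249°–290.8°] cycloidal, h=5: full span → s += 5 → s = 12.0000
seg 3 [290.8°–360°] cycloidal, h=12: θ=331.3° here. β=40.5, B=69.2. 12·(0.5853 − sin(2π·0.5853)/(2π)) = 7.9980 → s = 19.9980

19.9980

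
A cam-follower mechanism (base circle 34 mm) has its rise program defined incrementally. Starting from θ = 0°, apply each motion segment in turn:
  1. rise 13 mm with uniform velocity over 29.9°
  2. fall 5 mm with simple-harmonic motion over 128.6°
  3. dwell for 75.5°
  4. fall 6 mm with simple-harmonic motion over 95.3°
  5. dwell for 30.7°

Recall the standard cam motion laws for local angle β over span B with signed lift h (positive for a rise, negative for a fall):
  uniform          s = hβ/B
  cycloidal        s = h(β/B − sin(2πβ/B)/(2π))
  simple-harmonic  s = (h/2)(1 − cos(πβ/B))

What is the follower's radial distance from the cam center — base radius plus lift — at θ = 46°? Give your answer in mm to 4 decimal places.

seg 1 [0°–29.9°] uniform, h=13: full span → s += 13 → s = 13.0000
seg 2 [29.9°–158.5°] simple-harmonic, h=-5: θ=46° here. β=16.1, B=128.6. -5/2·(1 − cos(π·0.1252)) = -0.1909 → s = 12.8091
radial distance = base radius + s = 34 + 12.8091 = 46.8091

46.8091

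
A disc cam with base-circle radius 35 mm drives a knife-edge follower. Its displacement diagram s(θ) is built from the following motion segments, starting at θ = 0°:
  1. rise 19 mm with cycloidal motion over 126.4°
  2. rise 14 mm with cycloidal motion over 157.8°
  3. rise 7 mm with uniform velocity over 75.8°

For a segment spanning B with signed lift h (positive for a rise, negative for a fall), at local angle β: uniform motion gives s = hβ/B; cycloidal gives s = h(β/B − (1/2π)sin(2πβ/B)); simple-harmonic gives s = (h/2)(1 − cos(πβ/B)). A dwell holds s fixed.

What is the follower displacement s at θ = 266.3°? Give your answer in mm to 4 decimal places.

seg 1 [0°–126.4°] cycloidal, h=19: full span → s += 19 → s = 19.0000
seg 2 [126.4°–284.2°] cycloidal, h=14: θ=266.3° here. β=139.9, B=157.8. 14·(0.8866 − sin(2π·0.8866)/(2π)) = 13.8689 → s = 32.8689

32.8689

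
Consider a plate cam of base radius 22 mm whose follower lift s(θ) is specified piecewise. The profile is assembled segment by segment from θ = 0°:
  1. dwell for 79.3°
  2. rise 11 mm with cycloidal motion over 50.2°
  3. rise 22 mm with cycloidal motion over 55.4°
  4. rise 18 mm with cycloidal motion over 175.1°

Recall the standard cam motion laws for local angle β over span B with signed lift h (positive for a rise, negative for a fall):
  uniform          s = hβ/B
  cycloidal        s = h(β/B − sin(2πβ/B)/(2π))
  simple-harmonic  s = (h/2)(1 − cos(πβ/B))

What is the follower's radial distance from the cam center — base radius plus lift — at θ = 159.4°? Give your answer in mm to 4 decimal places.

seg 1 [0°–79.3°] dwell: s stays 0.0000
seg 2 [79.3°–129.5°] cycloidal, h=11: full span → s += 11 → s = 11.0000
seg 3 [129.5°–184.9°] cycloidal, h=22: θ=159.4° here. β=29.9, B=55.4. 22·(0.5397 − sin(2π·0.5397)/(2π)) = 12.7383 → s = 23.7383
radial distance = base radius + s = 22 + 23.7383 = 45.7383

45.7383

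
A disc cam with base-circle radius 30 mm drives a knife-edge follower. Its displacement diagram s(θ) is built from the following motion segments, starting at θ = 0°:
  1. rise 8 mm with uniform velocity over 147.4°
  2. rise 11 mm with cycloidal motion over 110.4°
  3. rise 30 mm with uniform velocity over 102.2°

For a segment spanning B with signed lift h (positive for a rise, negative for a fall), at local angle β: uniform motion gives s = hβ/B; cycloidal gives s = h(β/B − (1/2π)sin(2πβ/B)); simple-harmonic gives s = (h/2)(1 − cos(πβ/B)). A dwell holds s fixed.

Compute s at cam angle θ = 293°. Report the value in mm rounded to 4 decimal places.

seg 1 [0°–147.4°] uniform, h=8: full span → s += 8 → s = 8.0000
seg 2 [147.4°–257.8°] cycloidal, h=11: full span → s += 11 → s = 19.0000
seg 3 [257.8°–360°] uniform, h=30: θ=293° here. β=35.2, B=102.2. 30·35.2/102.2 = 10.3327 → s = 29.3327

29.3327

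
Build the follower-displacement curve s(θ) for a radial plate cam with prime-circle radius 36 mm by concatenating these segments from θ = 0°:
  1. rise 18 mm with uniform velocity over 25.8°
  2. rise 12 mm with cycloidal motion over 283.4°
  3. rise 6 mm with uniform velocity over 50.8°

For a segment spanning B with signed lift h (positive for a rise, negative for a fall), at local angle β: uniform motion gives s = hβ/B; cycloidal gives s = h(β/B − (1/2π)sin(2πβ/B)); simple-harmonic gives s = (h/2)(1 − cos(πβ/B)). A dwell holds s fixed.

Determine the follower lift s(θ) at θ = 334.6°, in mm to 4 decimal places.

seg 1 [0°–25.8°] uniform, h=18: full span → s += 18 → s = 18.0000
seg 2 [25.8°–309.2°] cycloidal, h=12: full span → s += 12 → s = 30.0000
seg 3 [309.2°–360°] uniform, h=6: θ=334.6° here. β=25.4, B=50.8. 6·25.4/50.8 = 3.0000 → s = 33.0000

33.0000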